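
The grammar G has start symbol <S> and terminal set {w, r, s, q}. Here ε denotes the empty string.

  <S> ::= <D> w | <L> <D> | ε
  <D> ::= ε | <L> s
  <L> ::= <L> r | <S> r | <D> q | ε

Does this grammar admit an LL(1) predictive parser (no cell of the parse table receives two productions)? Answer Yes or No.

FIRST(<S>) = {ε, q, r, s, w}
FIRST(<D>) = {ε, q, r, s, w}
FIRST(<L>) = {ε, q, r, s, w}
FOLLOW(<S>) = {$, r}
FOLLOW(<D>) = {$, q, r, w}
FOLLOW(<L>) = {$, q, r, s, w}
Cell M[<D>, q] receives both <D> ::= ε and <D> ::= <L> s — the grammar is not LL(1).

No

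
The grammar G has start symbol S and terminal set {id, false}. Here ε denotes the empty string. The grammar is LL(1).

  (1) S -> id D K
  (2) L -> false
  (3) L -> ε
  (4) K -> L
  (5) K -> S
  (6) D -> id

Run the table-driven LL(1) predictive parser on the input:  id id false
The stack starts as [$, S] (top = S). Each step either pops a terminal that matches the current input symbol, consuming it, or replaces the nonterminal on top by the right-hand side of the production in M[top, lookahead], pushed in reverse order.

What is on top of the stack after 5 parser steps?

     Stack     Input          Action
  1  $ S       id id false $  expand S -> id D K
  2  $ K D id  id id false $  match id
  3  $ K D     id false $     expand D -> id
  4  $ K id    id false $     match id
  5  $ K       false $        expand K -> L
Stack after step 5: $ L (top = L).

L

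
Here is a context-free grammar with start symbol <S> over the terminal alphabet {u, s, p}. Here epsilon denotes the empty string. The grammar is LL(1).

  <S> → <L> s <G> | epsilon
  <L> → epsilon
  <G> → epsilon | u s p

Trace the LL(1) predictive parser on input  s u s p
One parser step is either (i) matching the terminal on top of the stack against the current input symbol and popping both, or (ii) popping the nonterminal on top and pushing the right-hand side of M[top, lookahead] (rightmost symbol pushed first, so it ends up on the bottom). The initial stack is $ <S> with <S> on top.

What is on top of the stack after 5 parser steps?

     Stack        Input      Action
  1  $ <S>        s u s p $  expand <S> → <L> s <G>
  2  $ <G> s <L>  s u s p $  expand <L> → epsilon
  3  $ <G> s      s u s p $  match s
  4  $ <G>        u s p $    expand <G> → u s p
  5  $ p s u      u s p $    match u
Stack after step 5: $ p s (top = s).

s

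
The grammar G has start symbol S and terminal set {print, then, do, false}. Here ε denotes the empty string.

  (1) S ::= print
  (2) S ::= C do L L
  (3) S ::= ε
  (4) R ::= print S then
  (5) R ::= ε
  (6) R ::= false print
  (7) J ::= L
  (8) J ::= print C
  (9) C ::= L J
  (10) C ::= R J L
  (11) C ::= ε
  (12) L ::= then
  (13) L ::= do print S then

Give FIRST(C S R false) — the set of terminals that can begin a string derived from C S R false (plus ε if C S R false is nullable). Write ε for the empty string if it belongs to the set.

{do, false, print, then}

FIRST(R): from R::=print S then we get {print}; from R::=ε we get {ε}; from R::=false print we get {false}. So FIRST(R) = {ε, false, print}.
FIRST(L): from L::=then we get {then}; from L::=do print S then we get {do}. So FIRST(L) = {do, then}.
FIRST(J): from J::=L we get {do, then}; from J::=print C we get {print}. So FIRST(J) = {do, print, then}.
FIRST(C): from C::=L J we get {do, then}; from C::=R J L we get {do, false, print, then}; from C::=ε we get {ε}. So FIRST(C) = {ε, do, false, print, then}.
FIRST(S): from S::=print we get {print}; from S::=C do L L we get {do, false, print, then}; from S::=ε we get {ε}. So FIRST(S) = {ε, do, false, print, then}.
FIRST(C S R false): take FIRST of each symbol in turn, carrying on past any symbol whose FIRST contains ε; result {do, false, print, then}.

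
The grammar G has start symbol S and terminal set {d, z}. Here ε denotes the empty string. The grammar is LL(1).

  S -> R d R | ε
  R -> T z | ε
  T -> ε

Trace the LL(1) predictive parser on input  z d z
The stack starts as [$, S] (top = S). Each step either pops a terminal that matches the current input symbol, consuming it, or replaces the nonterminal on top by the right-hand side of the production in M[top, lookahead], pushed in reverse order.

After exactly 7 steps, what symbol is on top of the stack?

z

     Stack      Input    Action
  1  $ S        z d z $  expand S -> R d R
  2  $ R d R    z d z $  expand R -> T z
  3  $ R d z T  z d z $  expand T -> ε
  4  $ R d z    z d z $  match z
  5  $ R d      d z $    match d
  6  $ R        z $      expand R -> T z
  7  $ z T      z $      expand T -> ε
Stack after step 7: $ z (top = z).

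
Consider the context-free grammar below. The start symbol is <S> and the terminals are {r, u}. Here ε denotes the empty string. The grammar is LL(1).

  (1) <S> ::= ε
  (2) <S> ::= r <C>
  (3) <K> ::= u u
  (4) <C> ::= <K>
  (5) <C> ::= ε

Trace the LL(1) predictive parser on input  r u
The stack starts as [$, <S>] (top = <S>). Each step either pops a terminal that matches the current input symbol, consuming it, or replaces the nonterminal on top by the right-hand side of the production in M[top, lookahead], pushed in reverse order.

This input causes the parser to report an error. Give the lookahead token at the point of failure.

step 1: stack=$ <S>  input=r u $  — expand <S> ::= r <C>
step 2: stack=$ <C> r  input=r u $  — match r
step 3: stack=$ <C>  input=u $  — expand <C> ::= <K>
step 4: stack=$ <K>  input=u $  — expand <K> ::= u u
step 5: stack=$ u u  input=u $  — match u
step 6: stack=$ u  input=$  — error: top is terminal u but lookahead is $

$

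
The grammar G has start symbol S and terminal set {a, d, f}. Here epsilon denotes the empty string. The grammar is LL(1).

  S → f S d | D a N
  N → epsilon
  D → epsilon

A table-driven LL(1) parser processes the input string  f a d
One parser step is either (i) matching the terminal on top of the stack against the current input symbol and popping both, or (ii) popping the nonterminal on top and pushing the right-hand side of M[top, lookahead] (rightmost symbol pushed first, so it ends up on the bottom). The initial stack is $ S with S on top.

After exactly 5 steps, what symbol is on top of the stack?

N

step 1: stack=$ S  input=f a d $  — expand S → f S d
step 2: stack=$ d S f  input=f a d $  — match f
step 3: stack=$ d S  input=a d $  — expand S → D a N
step 4: stack=$ d N a D  input=a d $  — expand D → epsilon
step 5: stack=$ d N a  input=a d $  — match a
Stack after step 5: $ d N (top = N).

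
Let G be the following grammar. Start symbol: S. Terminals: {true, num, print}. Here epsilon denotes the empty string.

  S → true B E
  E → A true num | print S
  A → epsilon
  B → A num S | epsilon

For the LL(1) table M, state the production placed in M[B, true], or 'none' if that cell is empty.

FIRST(S) = {true}
FIRST(A) = {epsilon}
FIRST(E) = {print, true}  (via A true num)
FIRST(B) = {epsilon, num}  (via A num S)
FOLLOW(S) includes $ since S is the start symbol.
FOLLOW(B): in S→true B E, B is followed by E with FIRST {print, true}. Thus FOLLOW(B) = {print, true}.
For B → A num S: FIRST(A num S) = {num}, so it goes in M[B, t] for t ∈ {num}.
For B → epsilon: FIRST(epsilon) = {epsilon}, so it goes in M[B, t] for t ∈ {}; since epsilon ∈ FIRST, also for every t ∈ FOLLOW(B) = {print, true}.

B → epsilon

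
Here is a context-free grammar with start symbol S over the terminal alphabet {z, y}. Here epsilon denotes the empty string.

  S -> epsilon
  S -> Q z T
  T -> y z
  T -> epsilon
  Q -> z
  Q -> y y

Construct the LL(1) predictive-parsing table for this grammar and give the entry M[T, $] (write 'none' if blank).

FIRST(T) = {epsilon, y}
FIRST(Q) = {y, z}
FIRST(S) = {epsilon, y, z}  (via Q z T)
FOLLOW(S) includes $ since S is the start symbol.
FOLLOW(S): S appears on no right-hand side. Thus FOLLOW(S) = {$}.
FOLLOW(T): in S->Q z T, the suffix after T is empty, so FOLLOW(T) ⊇ FOLLOW(S) = {$}. Thus FOLLOW(T) = {$}.
For T -> y z: FIRST(y z) = {y}, so it goes in M[T, t] for t ∈ {y}.
For T -> epsilon: FIRST(epsilon) = {epsilon}, so it goes in M[T, t] for t ∈ {}; since epsilon ∈ FIRST, also for every t ∈ FOLLOW(T) = {$}.

T -> epsilon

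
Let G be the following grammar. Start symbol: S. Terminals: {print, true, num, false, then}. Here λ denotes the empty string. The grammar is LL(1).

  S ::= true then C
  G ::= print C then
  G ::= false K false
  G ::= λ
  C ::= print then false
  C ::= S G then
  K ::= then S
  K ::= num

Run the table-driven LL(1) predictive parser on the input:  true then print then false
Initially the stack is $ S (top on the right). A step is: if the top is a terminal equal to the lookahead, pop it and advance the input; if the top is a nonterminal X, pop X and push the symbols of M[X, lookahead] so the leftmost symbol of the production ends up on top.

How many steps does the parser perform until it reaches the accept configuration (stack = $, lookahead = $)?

7

     Stack               Input                         Action
  1  $ S                 true then print then false $  expand S ::= true then C
  2  $ C then true       true then print then false $  match true
  3  $ C then            then print then false $       match then
  4  $ C                 print then false $            expand C ::= print then false
  5  $ false then print  print then false $            match print
  6  $ false then        then false $                  match then
  7  $ false             false $                       match false
Accept reached after 7 steps.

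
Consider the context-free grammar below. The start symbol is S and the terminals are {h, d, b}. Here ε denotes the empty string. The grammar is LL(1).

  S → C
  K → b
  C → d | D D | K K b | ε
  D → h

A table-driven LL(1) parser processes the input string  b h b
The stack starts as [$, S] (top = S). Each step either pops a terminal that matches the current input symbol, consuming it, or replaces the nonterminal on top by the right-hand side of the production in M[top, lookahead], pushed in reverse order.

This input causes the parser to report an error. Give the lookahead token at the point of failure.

h

     Stack    Input    Action
  1  $ S      b h b $  expand S → C
  2  $ C      b h b $  expand C → K K b
  3  $ b K K  b h b $  expand K → b
  4  $ b K b  b h b $  match b
  5  $ b K    h b $    error: M[K, h] is empty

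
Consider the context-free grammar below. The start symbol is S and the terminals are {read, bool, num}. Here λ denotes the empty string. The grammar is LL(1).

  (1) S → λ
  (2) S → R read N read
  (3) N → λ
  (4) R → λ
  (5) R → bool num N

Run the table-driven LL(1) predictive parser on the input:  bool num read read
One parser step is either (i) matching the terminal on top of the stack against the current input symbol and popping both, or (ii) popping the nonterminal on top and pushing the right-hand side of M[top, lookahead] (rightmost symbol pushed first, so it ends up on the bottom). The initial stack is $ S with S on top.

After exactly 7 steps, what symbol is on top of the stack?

     Stack                     Input                 Action
  1  $ S                       bool num read read $  expand S → R read N read
  2  $ read N read R           bool num read read $  expand R → bool num N
  3  $ read N read N num bool  bool num read read $  match bool
  4  $ read N read N num       num read read $       match num
  5  $ read N read N           read read $           expand N → λ
  6  $ read N read             read read $           match read
  7  $ read N                  read $                expand N → λ
Stack after step 7: $ read (top = read).

read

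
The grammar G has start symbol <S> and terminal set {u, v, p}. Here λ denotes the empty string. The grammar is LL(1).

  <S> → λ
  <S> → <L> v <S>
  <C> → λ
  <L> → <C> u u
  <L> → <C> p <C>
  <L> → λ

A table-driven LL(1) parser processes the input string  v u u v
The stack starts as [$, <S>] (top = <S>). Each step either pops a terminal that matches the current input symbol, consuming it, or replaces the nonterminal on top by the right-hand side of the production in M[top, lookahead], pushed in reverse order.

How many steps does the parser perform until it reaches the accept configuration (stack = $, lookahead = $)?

10

      Stack            Input      Action
   1  $ <S>            v u u v $  expand <S> → <L> v <S>
   2  $ <S> v <L>      v u u v $  expand <L> → λ
   3  $ <S> v          v u u v $  match v
   4  $ <S>            u u v $    expand <S> → <L> v <S>
   5  $ <S> v <L>      u u v $    expand <L> → <C> u u
   6  $ <S> v u u <C>  u u v $    expand <C> → λ
   7  $ <S> v u u      u u v $    match u
   8  $ <S> v u        u v $      match u
   9  $ <S> v          v $        match v
  10  $ <S>            $          expand <S> → λ
Accept reached after 10 steps.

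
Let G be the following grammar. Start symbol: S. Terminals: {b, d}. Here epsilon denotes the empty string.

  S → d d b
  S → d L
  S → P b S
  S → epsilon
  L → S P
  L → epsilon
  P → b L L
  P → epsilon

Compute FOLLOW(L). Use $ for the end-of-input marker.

FIRST(P): from P→b L L we get {b}; from P→epsilon we get {epsilon}. So FIRST(P) = {epsilon, b}.
FIRST(S): from S→d d b we get {d}; from S→d L we get {d}; from S→P b S we get {b}; from S→epsilon we get {epsilon}. So FIRST(S) = {epsilon, b, d}.
FIRST(L): from L→S P we get {epsilon, b, d}; from L→epsilon we get {epsilon}. So FIRST(L) = {epsilon, b, d}.
FOLLOW(S) includes $ since S is the start symbol.
FOLLOW(S): in S→P b S, the suffix after S is empty (adds nothing new); in L→S P, S is followed by P with FIRST {epsilon, b}; in L→S P, the suffix after S is nullable, so FOLLOW(S) ⊇ FOLLOW(L) = {$, b, d}. Thus FOLLOW(S) = {$, b, d}.
FOLLOW(L): in S→d L, the suffix after L is empty, so FOLLOW(L) ⊇ FOLLOW(S) = {$, b, d}; in P→b L L (occurrence 1), L is followed by L with FIRST {epsilon, b, d}; in P→b L L (occurrence 1), the suffix after L is nullable, so FOLLOW(L) ⊇ FOLLOW(P) = {$, b, d}; in P→b L L (occurrence 2), the suffix after L is empty, so FOLLOW(L) ⊇ FOLLOW(P) = {$, b, d}. Thus FOLLOW(L) = {$, b, d}.
FOLLOW(P): in S→P b S, P is followed by b S with FIRST {b}; in L→S P, the suffix after P is empty, so FOLLOW(P) ⊇ FOLLOW(L) = {$, b, d}. Thus FOLLOW(P) = {$, b, d}.

{$, b, d}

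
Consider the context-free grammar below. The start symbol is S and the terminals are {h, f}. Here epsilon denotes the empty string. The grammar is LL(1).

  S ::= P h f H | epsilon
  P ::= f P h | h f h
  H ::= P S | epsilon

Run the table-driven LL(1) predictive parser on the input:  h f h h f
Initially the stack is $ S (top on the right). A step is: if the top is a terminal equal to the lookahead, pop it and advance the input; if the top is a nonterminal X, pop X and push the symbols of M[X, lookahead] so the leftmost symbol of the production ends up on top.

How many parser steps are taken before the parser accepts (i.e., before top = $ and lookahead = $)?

8

     Stack          Input        Action
  1  $ S            h f h h f $  expand S ::= P h f H
  2  $ H f h P      h f h h f $  expand P ::= h f h
  3  $ H f h h f h  h f h h f $  match h
  4  $ H f h h f    f h h f $    match f
  5  $ H f h h      h h f $      match h
  6  $ H f h        h f $        match h
  7  $ H f          f $          match f
  8  $ H            $            expand H ::= epsilon
Accept reached after 8 steps.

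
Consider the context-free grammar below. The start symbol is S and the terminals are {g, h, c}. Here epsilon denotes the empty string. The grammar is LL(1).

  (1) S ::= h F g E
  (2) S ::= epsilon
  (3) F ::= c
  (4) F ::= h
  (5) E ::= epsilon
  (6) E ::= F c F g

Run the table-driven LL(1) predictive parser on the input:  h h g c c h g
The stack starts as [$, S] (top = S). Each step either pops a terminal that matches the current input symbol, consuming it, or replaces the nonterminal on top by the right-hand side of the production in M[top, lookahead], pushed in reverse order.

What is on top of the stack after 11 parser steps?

g

step 1: stack=$ S  input=h h g c c h g $  — expand S ::= h F g E
step 2: stack=$ E g F h  input=h h g c c h g $  — match h
step 3: stack=$ E g F  input=h g c c h g $  — expand F ::= h
step 4: stack=$ E g h  input=h g c c h g $  — match h
step 5: stack=$ E g  input=g c c h g $  — match g
step 6: stack=$ E  input=c c h g $  — expand E ::= F c F g
step 7: stack=$ g F c F  input=c c h g $  — expand F ::= c
step 8: stack=$ g F c c  input=c c h g $  — match c
step 9: stack=$ g F c  input=c h g $  — match c
step 10: stack=$ g F  input=h g $  — expand F ::= h
step 11: stack=$ g h  input=h g $  — match h
Stack after step 11: $ g (top = g).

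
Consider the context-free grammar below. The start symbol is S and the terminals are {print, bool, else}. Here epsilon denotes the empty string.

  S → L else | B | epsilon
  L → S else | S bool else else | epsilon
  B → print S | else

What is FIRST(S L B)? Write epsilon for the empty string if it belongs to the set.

FIRST(B): from B→print S we get {print}; from B→else we get {else}. So FIRST(B) = {else, print}.
FIRST(S): from S→L else we get {bool, else, print}; from S→B we get {else, print}; from S→epsilon we get {epsilon}. So FIRST(S) = {epsilon, bool, else, print}.
FIRST(L): from L→S else we get {bool, else, print}; from L→S bool else else we get {bool, else, print}; from L→epsilon we get {epsilon}. So FIRST(L) = {epsilon, bool, else, print}.
FIRST(S L B): take FIRST of each symbol in turn, carrying on past any symbol whose FIRST contains epsilon; result {bool, else, print}.

{bool, else, print}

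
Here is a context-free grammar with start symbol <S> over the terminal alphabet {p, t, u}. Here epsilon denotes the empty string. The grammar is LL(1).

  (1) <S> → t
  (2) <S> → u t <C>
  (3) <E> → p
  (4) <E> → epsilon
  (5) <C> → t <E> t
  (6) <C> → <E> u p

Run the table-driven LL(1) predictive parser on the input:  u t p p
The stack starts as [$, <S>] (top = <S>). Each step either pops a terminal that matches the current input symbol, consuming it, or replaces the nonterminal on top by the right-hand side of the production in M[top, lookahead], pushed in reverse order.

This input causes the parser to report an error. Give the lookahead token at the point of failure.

step 1: stack=$ <S>  input=u t p p $  — expand <S> → u t <C>
step 2: stack=$ <C> t u  input=u t p p $  — match u
step 3: stack=$ <C> t  input=t p p $  — match t
step 4: stack=$ <C>  input=p p $  — expand <C> → <E> u p
step 5: stack=$ p u <E>  input=p p $  — expand <E> → p
step 6: stack=$ p u p  input=p p $  — match p
step 7: stack=$ p u  input=p $  — error: top is terminal u but lookahead is p

p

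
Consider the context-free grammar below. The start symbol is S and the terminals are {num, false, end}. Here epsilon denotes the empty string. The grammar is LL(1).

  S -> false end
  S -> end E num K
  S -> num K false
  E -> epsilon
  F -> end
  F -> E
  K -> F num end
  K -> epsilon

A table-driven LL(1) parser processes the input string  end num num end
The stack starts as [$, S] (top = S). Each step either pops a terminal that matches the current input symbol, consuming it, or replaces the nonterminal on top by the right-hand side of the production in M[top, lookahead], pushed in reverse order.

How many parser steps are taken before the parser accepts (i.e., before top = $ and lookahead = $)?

     Stack          Input              Action
  1  $ S            end num num end $  expand S -> end E num K
  2  $ K num E end  end num num end $  match end
  3  $ K num E      num num end $      expand E -> epsilon
  4  $ K num        num num end $      match num
  5  $ K            num end $          expand K -> F num end
  6  $ end num F    num end $          expand F -> E
  7  $ end num E    num end $          expand E -> epsilon
  8  $ end num      num end $          match num
  9  $ end          end $              match end
Accept reached after 9 steps.

9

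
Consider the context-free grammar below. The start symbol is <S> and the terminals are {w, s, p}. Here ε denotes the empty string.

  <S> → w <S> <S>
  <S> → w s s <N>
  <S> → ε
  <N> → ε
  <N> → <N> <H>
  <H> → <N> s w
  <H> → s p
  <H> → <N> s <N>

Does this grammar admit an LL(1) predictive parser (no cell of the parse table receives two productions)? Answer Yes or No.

No

FIRST(<S>) = {ε, w}
FIRST(<N>) = {ε, s}
FIRST(<H>) = {s}
FOLLOW(<S>) = {$, w}
FOLLOW(<N>) = {$, s, w}
FOLLOW(<H>) = {$, s, w}
Cell M[<H>, s] receives both <H> → <N> s w and <H> → s p and <H> → <N> s <N> — the grammar is not LL(1).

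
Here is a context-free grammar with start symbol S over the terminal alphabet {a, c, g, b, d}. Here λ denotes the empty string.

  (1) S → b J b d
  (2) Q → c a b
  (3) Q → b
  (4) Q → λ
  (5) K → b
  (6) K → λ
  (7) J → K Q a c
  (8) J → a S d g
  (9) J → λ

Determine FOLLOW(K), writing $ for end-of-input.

{a, b, c}

FIRST(S): from S→b J b d we get {b}. So FIRST(S) = {b}.
FIRST(Q): from Q→c a b we get {c}; from Q→b we get {b}; from Q→λ we get {λ}. So FIRST(Q) = {λ, b, c}.
FIRST(K): from K→b we get {b}; from K→λ we get {λ}. So FIRST(K) = {λ, b}.
FIRST(J): from J→K Q a c we get {a, b, c}; from J→a S d g we get {a}; from J→λ we get {λ}. So FIRST(J) = {λ, a, b, c}.
FOLLOW(S) includes $ since S is the start symbol.
FOLLOW(S): in J→a S d g, S is followed by d g with FIRST {d}. Thus FOLLOW(S) = {$, d}.
FOLLOW(Q): in J→K Q a c, Q is followed by a c with FIRST {a}. Thus FOLLOW(Q) = {a}.
FOLLOW(K): in J→K Q a c, K is followed by Q a c with FIRST {a, b, c}. Thus FOLLOW(K) = {a, b, c}.
FOLLOW(J): in S→b J b d, J is followed by b d with FIRST {b}. Thus FOLLOW(J) = {b}.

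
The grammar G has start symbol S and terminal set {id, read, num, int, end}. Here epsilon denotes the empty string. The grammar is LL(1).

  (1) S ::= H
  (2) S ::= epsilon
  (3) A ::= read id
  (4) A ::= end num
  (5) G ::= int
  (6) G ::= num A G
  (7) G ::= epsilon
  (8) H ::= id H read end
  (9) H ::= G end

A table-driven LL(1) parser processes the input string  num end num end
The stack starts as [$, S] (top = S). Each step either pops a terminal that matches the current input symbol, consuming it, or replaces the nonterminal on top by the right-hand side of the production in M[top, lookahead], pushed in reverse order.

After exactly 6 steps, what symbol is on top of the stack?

num

step 1: stack=$ S  input=num end num end $  — expand S ::= H
step 2: stack=$ H  input=num end num end $  — expand H ::= G end
step 3: stack=$ end G  input=num end num end $  — expand G ::= num A G
step 4: stack=$ end G A num  input=num end num end $  — match num
step 5: stack=$ end G A  input=end num end $  — expand A ::= end num
step 6: stack=$ end G num end  input=end num end $  — match end
Stack after step 6: $ end G num (top = num).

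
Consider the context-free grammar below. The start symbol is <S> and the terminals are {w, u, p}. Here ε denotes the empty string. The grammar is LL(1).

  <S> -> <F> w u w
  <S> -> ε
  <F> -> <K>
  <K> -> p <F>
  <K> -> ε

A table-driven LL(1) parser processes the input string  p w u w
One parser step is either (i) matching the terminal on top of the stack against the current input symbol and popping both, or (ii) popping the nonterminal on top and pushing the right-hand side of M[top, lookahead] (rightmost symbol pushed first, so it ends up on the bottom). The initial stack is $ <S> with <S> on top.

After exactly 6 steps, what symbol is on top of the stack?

w

step 1: stack=$ <S>  input=p w u w $  — expand <S> -> <F> w u w
step 2: stack=$ w u w <F>  input=p w u w $  — expand <F> -> <K>
step 3: stack=$ w u w <K>  input=p w u w $  — expand <K> -> p <F>
step 4: stack=$ w u w <F> p  input=p w u w $  — match p
step 5: stack=$ w u w <F>  input=w u w $  — expand <F> -> <K>
step 6: stack=$ w u w <K>  input=w u w $  — expand <K> -> ε
Stack after step 6: $ w u w (top = w).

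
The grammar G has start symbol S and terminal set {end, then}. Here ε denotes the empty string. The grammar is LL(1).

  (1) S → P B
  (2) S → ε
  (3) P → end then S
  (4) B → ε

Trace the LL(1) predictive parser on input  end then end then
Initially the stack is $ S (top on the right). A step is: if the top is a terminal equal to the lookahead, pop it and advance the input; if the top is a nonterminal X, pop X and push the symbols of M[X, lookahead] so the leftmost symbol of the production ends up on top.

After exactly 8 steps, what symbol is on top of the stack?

S

     Stack             Input                Action
  1  $ S               end then end then $  expand S → P B
  2  $ B P             end then end then $  expand P → end then S
  3  $ B S then end    end then end then $  match end
  4  $ B S then        then end then $      match then
  5  $ B S             end then $           expand S → P B
  6  $ B B P           end then $           expand P → end then S
  7  $ B B S then end  end then $           match end
  8  $ B B S then      then $               match then
Stack after step 8: $ B B S (top = S).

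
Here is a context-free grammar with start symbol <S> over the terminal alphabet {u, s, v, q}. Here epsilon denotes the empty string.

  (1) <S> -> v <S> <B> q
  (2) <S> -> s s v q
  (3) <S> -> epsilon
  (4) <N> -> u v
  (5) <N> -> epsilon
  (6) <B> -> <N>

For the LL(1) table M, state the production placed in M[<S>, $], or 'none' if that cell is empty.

FIRST(<S>) = {epsilon, s, v}
FIRST(<N>) = {epsilon, u}
FIRST(<B>) = {epsilon, u}  (via <N>)
FOLLOW(<S>) includes $ since <S> is the start symbol.
FOLLOW(<S>): in <S>->v <S> <B> q, <S> is followed by <B> q with FIRST {q, u}. Thus FOLLOW(<S>) = {$, q, u}.
For <S> -> v <S> <B> q: FIRST(v <S> <B> q) = {v}, so it goes in M[<S>, t] for t ∈ {v}.
For <S> -> s s v q: FIRST(s s v q) = {s}, so it goes in M[<S>, t] for t ∈ {s}.
For <S> -> epsilon: FIRST(epsilon) = {epsilon}, so it goes in M[<S>, t] for t ∈ {}; since epsilon ∈ FIRST, also for every t ∈ FOLLOW(<S>) = {$, q, u}.

<S> -> epsilon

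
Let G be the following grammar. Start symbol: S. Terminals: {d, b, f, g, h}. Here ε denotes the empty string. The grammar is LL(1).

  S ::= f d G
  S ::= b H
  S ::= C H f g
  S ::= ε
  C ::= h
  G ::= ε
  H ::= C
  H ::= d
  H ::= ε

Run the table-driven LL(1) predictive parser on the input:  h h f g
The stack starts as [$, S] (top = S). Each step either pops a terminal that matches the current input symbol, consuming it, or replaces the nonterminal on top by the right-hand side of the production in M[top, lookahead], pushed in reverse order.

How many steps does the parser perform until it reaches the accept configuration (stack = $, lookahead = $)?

8

     Stack      Input      Action
  1  $ S        h h f g $  expand S ::= C H f g
  2  $ g f H C  h h f g $  expand C ::= h
  3  $ g f H h  h h f g $  match h
  4  $ g f H    h f g $    expand H ::= C
  5  $ g f C    h f g $    expand C ::= h
  6  $ g f h    h f g $    match h
  7  $ g f      f g $      match f
  8  $ g        g $        match g
Accept reached after 8 steps.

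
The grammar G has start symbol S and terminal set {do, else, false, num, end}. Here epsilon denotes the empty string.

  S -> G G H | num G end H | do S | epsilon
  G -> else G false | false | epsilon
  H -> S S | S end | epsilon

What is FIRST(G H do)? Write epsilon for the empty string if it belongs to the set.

FIRST(G) = {epsilon, else, false}
FIRST(S) = {epsilon, do, else, end, false, num}  (via G G H)
FIRST(H) = {epsilon, do, else, end, false, num}  (via S S, S end)
FIRST(G H do): take FIRST of each symbol in turn, carrying on past any symbol whose FIRST contains epsilon; result {do, else, end, false, num}.

{do, else, end, false, num}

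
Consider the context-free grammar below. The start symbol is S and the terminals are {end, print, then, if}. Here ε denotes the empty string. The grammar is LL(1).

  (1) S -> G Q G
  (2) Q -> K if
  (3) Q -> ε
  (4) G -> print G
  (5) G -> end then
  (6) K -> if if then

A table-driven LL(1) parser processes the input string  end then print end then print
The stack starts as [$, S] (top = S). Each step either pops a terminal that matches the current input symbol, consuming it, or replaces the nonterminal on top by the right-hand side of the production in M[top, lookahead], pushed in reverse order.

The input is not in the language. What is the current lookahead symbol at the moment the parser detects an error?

step 1: stack=$ S  input=end then print end then print $  — expand S -> G Q G
step 2: stack=$ G Q G  input=end then print end then print $  — expand G -> end then
step 3: stack=$ G Q then end  input=end then print end then print $  — match end
step 4: stack=$ G Q then  input=then print end then print $  — match then
step 5: stack=$ G Q  input=print end then print $  — expand Q -> ε
step 6: stack=$ G  input=print end then print $  — expand G -> print G
step 7: stack=$ G print  input=print end then print $  — match print
step 8: stack=$ G  input=end then print $  — expand G -> end then
step 9: stack=$ then end  input=end then print $  — match end
step 10: stack=$ then  input=then print $  — match then
step 11: stack=$  input=print $  — error: stack empty but input remains

print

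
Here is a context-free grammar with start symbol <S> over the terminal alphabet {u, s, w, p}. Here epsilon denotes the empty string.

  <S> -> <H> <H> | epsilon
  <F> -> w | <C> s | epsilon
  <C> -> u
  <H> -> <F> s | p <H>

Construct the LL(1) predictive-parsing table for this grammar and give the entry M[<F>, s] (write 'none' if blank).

FIRST(<C>) = {u}
FIRST(<F>) = {epsilon, u, w}  (via <C> s)
FIRST(<H>) = {p, s, u, w}  (via <F> s)
FIRST(<S>) = {epsilon, p, s, u, w}  (via <H> <H>)
FOLLOW(<S>) includes $ since <S> is the start symbol.
FOLLOW(<F>): in <H>-><F> s, <F> is followed by s with FIRST {s}. Thus FOLLOW(<F>) = {s}.
For <F> -> w: FIRST(w) = {w}, so it goes in M[<F>, t] for t ∈ {w}.
For <F> -> <C> s: FIRST(<C> s) = {u}, so it goes in M[<F>, t] for t ∈ {u}.
For <F> -> epsilon: FIRST(epsilon) = {epsilon}, so it goes in M[<F>, t] for t ∈ {}; since epsilon ∈ FIRST, also for every t ∈ FOLLOW(<F>) = {s}.

<F> -> epsilon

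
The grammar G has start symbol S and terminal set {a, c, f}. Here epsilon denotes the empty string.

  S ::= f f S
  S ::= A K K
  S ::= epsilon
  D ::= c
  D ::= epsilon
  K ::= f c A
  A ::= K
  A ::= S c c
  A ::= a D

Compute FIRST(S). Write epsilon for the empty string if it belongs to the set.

{epsilon, a, c, f}

FIRST(D) = {epsilon, c}
FIRST(K) = {f}
FIRST(S) = {epsilon, a, c, f}  (via A K K)
FIRST(A) = {a, c, f}  (via K, S c c)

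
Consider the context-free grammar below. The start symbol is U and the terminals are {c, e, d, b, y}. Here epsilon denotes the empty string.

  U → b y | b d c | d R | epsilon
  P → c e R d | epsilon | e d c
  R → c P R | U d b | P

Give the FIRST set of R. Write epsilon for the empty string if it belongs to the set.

{epsilon, b, c, d, e}

FIRST(U): from U→b y we get {b}; from U→b d c we get {b}; from U→d R we get {d}; from U→epsilon we get {epsilon}. So FIRST(U) = {epsilon, b, d}.
FIRST(P): from P→c e R d we get {c}; from P→epsilon we get {epsilon}; from P→e d c we get {e}. So FIRST(P) = {epsilon, c, e}.
FIRST(R): from R→c P R we get {c}; from R→U d b we get {b, d}; from R→P we get {epsilon, c, e}. So FIRST(R) = {epsilon, b, c, d, e}.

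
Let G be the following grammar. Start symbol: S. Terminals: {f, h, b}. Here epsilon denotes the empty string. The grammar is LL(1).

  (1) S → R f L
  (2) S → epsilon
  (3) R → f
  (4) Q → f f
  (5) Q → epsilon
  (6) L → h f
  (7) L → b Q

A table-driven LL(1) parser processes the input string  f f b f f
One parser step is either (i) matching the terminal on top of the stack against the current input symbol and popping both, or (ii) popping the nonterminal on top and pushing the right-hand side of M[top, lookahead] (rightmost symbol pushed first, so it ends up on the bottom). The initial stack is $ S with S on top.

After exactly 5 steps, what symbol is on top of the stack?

b

     Stack    Input        Action
  1  $ S      f f b f f $  expand S → R f L
  2  $ L f R  f f b f f $  expand R → f
  3  $ L f f  f f b f f $  match f
  4  $ L f    f b f f $    match f
  5  $ L      b f f $      expand L → b Q
Stack after step 5: $ Q b (top = b).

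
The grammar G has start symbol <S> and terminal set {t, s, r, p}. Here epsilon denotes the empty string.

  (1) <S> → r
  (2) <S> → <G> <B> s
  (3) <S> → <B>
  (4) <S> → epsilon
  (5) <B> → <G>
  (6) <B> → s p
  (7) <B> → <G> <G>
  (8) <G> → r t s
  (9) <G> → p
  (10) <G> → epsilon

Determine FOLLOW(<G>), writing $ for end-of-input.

FIRST(<G>): from <G>→r t s we get {r}; from <G>→p we get {p}; from <G>→epsilon we get {epsilon}. So FIRST(<G>) = {epsilon, p, r}.
FIRST(<B>): from <B>→<G> we get {epsilon, p, r}; from <B>→s p we get {s}; from <B>→<G> <G> we get {epsilon, p, r}. So FIRST(<B>) = {epsilon, p, r, s}.
FIRST(<S>): from <S>→r we get {r}; from <S>→<G> <B> s we get {p, r, s}; from <S>→<B> we get {epsilon, p, r, s}; from <S>→epsilon we get {epsilon}. So FIRST(<S>) = {epsilon, p, r, s}.
FOLLOW(<S>) includes $ since <S> is the start symbol.
FOLLOW(<S>): <S> appears on no right-hand side. Thus FOLLOW(<S>) = {$}.
FOLLOW(<B>): in <S>→<G> <B> s, <B> is followed by s with FIRST {s}; in <S>→<B>, the suffix after <B> is empty, so FOLLOW(<B>) ⊇ FOLLOW(<S>) = {$}. Thus FOLLOW(<B>) = {$, s}.
FOLLOW(<G>): in <S>→<G> <B> s, <G> is followed by <B> s with FIRST {p, r, s}; in <B>→<G>, the suffix after <G> is empty, so FOLLOW(<G>) ⊇ FOLLOW(<B>) = {$, s}; in <B>→<G> <G> (occurrence 1), <G> is followed by <G> with FIRST {epsilon, p, r}; in <B>→<G> <G> (occurrence 1), the suffix after <G> is nullable, so FOLLOW(<G>) ⊇ FOLLOW(<B>) = {$, s}; in <B>→<G> <G> (occurrence 2), the suffix after <G> is empty, so FOLLOW(<G>) ⊇ FOLLOW(<B>) = {$, s}. Thus FOLLOW(<G>) = {$, p, r, s}.

{$, p, r, s}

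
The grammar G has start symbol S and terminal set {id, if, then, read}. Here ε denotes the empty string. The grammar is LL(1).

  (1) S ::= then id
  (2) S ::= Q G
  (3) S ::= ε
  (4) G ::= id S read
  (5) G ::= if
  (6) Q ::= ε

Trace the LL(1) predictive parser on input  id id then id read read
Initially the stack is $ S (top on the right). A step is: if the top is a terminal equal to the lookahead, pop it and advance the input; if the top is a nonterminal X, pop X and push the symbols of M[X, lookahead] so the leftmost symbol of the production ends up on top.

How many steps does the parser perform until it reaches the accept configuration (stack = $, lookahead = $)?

13

      Stack                Input                      Action
   1  $ S                  id id then id read read $  expand S ::= Q G
   2  $ G Q                id id then id read read $  expand Q ::= ε
   3  $ G                  id id then id read read $  expand G ::= id S read
   4  $ read S id          id id then id read read $  match id
   5  $ read S             id then id read read $     expand S ::= Q G
   6  $ read G Q           id then id read read $     expand Q ::= ε
   7  $ read G             id then id read read $     expand G ::= id S read
   8  $ read read S id     id then id read read $     match id
   9  $ read read S        then id read read $        expand S ::= then id
  10  $ read read id then  then id read read $        match then
  11  $ read read id       id read read $             match id
  12  $ read read          read read $                match read
  13  $ read               read $                     match read
Accept reached after 13 steps.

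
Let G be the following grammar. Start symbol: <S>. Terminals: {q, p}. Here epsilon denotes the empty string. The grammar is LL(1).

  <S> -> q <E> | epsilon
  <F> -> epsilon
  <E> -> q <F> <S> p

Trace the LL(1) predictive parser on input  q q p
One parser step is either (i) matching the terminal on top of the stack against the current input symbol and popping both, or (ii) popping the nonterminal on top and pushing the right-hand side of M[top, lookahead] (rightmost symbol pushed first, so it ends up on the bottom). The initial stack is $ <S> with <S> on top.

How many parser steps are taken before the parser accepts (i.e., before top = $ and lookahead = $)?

step 1: stack=$ <S>  input=q q p $  — expand <S> -> q <E>
step 2: stack=$ <E> q  input=q q p $  — match q
step 3: stack=$ <E>  input=q p $  — expand <E> -> q <F> <S> p
step 4: stack=$ p <S> <F> q  input=q p $  — match q
step 5: stack=$ p <S> <F>  input=p $  — expand <F> -> epsilon
step 6: stack=$ p <S>  input=p $  — expand <S> -> epsilon
step 7: stack=$ p  input=p $  — match p
Accept reached after 7 steps.

7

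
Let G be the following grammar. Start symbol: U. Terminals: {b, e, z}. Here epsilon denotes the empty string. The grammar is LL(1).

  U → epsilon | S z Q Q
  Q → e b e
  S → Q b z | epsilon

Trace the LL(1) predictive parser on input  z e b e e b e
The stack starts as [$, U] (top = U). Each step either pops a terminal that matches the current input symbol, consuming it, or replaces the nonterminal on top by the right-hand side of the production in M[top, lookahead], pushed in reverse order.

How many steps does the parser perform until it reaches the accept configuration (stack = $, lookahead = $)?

step 1: stack=$ U  input=z e b e e b e $  — expand U → S z Q Q
step 2: stack=$ Q Q z S  input=z e b e e b e $  — expand S → epsilon
step 3: stack=$ Q Q z  input=z e b e e b e $  — match z
step 4: stack=$ Q Q  input=e b e e b e $  — expand Q → e b e
step 5: stack=$ Q e b e  input=e b e e b e $  — match e
step 6: stack=$ Q e b  input=b e e b e $  — match b
step 7: stack=$ Q e  input=e e b e $  — match e
step 8: stack=$ Q  input=e b e $  — expand Q → e b e
step 9: stack=$ e b e  input=e b e $  — match e
step 10: stack=$ e b  input=b e $  — match b
step 11: stack=$ e  input=e $  — match e
Accept reached after 11 steps.

11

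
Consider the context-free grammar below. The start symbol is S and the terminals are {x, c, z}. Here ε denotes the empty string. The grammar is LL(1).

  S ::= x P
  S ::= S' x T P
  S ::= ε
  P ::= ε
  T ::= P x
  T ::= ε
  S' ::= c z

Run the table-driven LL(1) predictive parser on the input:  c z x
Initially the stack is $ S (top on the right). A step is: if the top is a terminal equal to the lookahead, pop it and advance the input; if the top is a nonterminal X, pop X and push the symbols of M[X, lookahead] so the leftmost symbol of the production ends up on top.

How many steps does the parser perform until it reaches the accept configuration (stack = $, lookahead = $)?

     Stack        Input    Action
  1  $ S          c z x $  expand S ::= S' x T P
  2  $ P T x S'   c z x $  expand S' ::= c z
  3  $ P T x z c  c z x $  match c
  4  $ P T x z    z x $    match z
  5  $ P T x      x $      match x
  6  $ P T        $        expand T ::= ε
  7  $ P          $        expand P ::= ε
Accept reached after 7 steps.

7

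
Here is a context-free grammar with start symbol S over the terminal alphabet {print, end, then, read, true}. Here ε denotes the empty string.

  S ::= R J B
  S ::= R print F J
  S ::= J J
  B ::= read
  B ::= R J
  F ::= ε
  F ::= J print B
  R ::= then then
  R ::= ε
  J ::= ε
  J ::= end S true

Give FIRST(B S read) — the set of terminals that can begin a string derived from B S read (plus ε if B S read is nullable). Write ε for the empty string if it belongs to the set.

{end, print, read, then}

FIRST(R): from R::=then then we get {then}; from R::=ε we get {ε}. So FIRST(R) = {ε, then}.
FIRST(J): from J::=ε we get {ε}; from J::=end S true we get {end}. So FIRST(J) = {ε, end}.
FIRST(B): from B::=read we get {read}; from B::=R J we get {ε, end, then}. So FIRST(B) = {ε, end, read, then}.
FIRST(F): from F::=ε we get {ε}; from F::=J print B we get {end, print}. So FIRST(F) = {ε, end, print}.
FIRST(S): from S::=R J B we get {ε, end, read, then}; from S::=R print F J we get {print, then}; from S::=J J we get {ε, end}. So FIRST(S) = {ε, end, print, read, then}.
FIRST(B S read): take FIRST of each symbol in turn, carrying on past any symbol whose FIRST contains ε; result {end, print, read, then}.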